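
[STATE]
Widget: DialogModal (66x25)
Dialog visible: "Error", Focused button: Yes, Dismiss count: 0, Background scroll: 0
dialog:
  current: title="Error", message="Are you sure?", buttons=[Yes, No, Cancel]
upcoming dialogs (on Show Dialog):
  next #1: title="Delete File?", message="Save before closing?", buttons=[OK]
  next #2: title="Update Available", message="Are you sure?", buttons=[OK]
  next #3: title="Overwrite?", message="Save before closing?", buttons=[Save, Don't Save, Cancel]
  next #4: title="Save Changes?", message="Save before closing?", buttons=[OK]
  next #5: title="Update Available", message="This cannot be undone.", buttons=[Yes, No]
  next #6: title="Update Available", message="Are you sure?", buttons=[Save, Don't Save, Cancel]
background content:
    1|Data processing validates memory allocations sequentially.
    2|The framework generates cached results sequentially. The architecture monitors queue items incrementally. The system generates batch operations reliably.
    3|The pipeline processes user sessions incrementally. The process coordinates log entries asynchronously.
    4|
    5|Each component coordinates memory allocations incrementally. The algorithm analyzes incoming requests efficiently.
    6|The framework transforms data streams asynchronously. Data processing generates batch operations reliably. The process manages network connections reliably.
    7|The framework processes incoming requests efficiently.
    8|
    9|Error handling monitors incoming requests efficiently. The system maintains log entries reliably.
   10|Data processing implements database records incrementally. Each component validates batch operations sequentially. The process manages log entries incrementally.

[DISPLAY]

Data processing validates memory allocations sequentially.        
The framework generates cached results sequentially. The architect
The pipeline processes user sessions incrementally. The process co
                                                                  
Each component coordinates memory allocations incrementally. The a
The framework transforms data streams asynchronously. Data process
The framework processes incoming requests efficiently.            
                                                                  
Error handling monitors incoming requests efficiently. The system 
Data processing implements database records incrementally. Each co
                     ┌─────────────────────┐                      
                     │        Error        │                      
                     │    Are you sure?    │                      
                     │ [Yes]  No   Cancel  │                      
                     └─────────────────────┘                      
                                                                  
                                                                  
                                                                  
                                                                  
                                                                  
                                                                  
                                                                  
                                                                  
                                                                  
                                                                  


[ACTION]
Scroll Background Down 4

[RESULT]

Each component coordinates memory allocations incrementally. The a
The framework transforms data streams asynchronously. Data process
The framework processes incoming requests efficiently.            
                                                                  
Error handling monitors incoming requests efficiently. The system 
Data processing implements database records incrementally. Each co
                                                                  
                                                                  
                                                                  
                                                                  
                     ┌─────────────────────┐                      
                     │        Error        │                      
                     │    Are you sure?    │                      
                     │ [Yes]  No   Cancel  │                      
                     └─────────────────────┘                      
                                                                  
                                                                  
                                                                  
                                                                  
                                                                  
                                                                  
                                                                  
                                                                  
                                                                  
                                                                  


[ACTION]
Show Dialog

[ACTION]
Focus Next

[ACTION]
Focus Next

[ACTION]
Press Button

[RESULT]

Each component coordinates memory allocations incrementally. The a
The framework transforms data streams asynchronously. Data process
The framework processes incoming requests efficiently.            
                                                                  
Error handling monitors incoming requests efficiently. The system 
Data processing implements database records incrementally. Each co
                                                                  
                                                                  
                                                                  
                                                                  
                                                                  
                                                                  
                                                                  
                                                                  
                                                                  
                                                                  
                                                                  
                                                                  
                                                                  
                                                                  
                                                                  
                                                                  
                                                                  
                                                                  
                                                                  


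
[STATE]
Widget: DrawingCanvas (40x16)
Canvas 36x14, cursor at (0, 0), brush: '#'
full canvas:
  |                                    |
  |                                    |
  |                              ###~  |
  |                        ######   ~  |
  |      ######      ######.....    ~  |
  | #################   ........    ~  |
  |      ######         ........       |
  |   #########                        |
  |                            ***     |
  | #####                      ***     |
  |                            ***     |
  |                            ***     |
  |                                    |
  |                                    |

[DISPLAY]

+                                       
                                        
                              ###~      
                        ######   ~      
      ######      ######.....    ~      
 #################   ........    ~      
      ######         ........           
   #########                            
                            ***         
 #####                      ***         
                            ***         
                            ***         
                                        
                                        
                                        
                                        


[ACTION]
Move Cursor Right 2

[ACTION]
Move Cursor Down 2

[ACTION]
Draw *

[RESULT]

                                        
                                        
  *                           ###~      
                        ######   ~      
      ######      ######.....    ~      
 #################   ........    ~      
      ######         ........           
   #########                            
                            ***         
 #####                      ***         
                            ***         
                            ***         
                                        
                                        
                                        
                                        


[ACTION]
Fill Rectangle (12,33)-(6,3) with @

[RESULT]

                                        
                                        
  *                           ###~      
                        ######   ~      
      ######      ######.....    ~      
 #################   ........    ~      
   @@@@@@@@@@@@@@@@@@@@@@@@@@@@@@@      
   @@@@@@@@@@@@@@@@@@@@@@@@@@@@@@@      
   @@@@@@@@@@@@@@@@@@@@@@@@@@@@@@@      
 ##@@@@@@@@@@@@@@@@@@@@@@@@@@@@@@@      
   @@@@@@@@@@@@@@@@@@@@@@@@@@@@@@@      
   @@@@@@@@@@@@@@@@@@@@@@@@@@@@@@@      
   @@@@@@@@@@@@@@@@@@@@@@@@@@@@@@@      
                                        
                                        
                                        


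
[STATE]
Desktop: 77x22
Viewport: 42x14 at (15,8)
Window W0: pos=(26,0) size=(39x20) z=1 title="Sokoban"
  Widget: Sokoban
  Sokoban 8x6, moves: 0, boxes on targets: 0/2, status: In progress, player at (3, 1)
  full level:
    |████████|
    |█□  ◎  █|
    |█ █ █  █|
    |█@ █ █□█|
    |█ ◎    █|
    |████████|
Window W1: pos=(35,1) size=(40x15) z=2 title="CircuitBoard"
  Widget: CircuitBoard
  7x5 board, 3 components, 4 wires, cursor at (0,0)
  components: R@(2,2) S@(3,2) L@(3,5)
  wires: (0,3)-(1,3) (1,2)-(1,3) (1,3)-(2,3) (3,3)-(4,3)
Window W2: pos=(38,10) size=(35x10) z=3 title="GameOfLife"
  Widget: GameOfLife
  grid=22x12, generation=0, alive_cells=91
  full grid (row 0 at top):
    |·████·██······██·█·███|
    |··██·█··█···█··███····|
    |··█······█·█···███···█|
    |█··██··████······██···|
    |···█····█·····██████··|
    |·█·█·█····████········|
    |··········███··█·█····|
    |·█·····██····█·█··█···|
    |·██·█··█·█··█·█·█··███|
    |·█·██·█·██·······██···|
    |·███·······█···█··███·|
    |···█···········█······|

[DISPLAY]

           ┃████████┃                │    
           ┃Moves: 0┃2           R   ·    
           ┃        ┃  ┏━━━━━━━━━━━━━━━━━━
           ┃        ┃3 ┃ GameOfLife       
           ┃        ┃  ┠──────────────────
           ┃        ┃4 ┃Gen: 0            
           ┃        ┃Cu┃█··██··████······█
           ┃        ┗━━┃···█····█·····████
           ┃           ┃·█·█·█····████····
           ┃           ┃··········███··█·█
           ┃           ┃·█·····██····█·█··
           ┗━━━━━━━━━━━┗━━━━━━━━━━━━━━━━━━
                                          
                                          


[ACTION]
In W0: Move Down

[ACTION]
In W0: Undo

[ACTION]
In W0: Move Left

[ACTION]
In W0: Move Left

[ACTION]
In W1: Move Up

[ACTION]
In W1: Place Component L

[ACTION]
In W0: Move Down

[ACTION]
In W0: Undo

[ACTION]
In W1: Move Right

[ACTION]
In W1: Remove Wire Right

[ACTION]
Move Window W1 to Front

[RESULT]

           ┃████████┃                │    
           ┃Moves: 0┃2           R   ·    
           ┃        ┃                     
           ┃        ┃3           S   ·    
           ┃        ┃                │    
           ┃        ┃4               ·    
           ┃        ┃Cursor: (0,1)        
           ┃        ┗━━━━━━━━━━━━━━━━━━━━━
           ┃           ┃·█·█·█····████····
           ┃           ┃··········███··█·█
           ┃           ┃·█·····██····█·█··
           ┗━━━━━━━━━━━┗━━━━━━━━━━━━━━━━━━
                                          
                                          


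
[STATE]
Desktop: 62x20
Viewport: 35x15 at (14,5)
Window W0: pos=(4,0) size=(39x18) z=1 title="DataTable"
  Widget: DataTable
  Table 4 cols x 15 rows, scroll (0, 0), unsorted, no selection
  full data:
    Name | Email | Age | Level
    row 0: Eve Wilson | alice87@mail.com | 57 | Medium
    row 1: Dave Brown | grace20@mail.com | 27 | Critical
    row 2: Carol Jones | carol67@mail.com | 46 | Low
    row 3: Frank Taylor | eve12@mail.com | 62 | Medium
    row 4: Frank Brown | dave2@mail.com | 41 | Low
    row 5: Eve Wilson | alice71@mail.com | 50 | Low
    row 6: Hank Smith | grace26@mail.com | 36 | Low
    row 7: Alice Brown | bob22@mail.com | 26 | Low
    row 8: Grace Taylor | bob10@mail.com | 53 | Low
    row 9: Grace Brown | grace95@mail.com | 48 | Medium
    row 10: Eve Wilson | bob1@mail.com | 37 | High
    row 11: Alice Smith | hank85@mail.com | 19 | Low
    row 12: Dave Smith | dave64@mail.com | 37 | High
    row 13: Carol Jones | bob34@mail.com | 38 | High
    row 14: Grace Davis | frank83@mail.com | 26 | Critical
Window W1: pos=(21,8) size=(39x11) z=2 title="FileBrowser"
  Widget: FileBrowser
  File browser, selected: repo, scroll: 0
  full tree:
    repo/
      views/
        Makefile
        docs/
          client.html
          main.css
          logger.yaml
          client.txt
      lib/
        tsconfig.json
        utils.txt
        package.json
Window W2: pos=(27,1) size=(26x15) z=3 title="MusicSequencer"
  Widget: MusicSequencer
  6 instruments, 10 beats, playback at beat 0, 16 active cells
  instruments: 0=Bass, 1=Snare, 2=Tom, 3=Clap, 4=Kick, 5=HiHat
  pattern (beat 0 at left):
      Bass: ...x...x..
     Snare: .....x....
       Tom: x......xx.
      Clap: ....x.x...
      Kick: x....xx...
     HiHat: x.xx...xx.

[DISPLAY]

n  │alice87@m┃  Bass···█···█··     
n  │grace20@m┃ Snare·····█····     
es │carol67@m┃   Tom█······██·     
lor│eve┏━━━━━┃  Clap····█·█···     
wn │dav┃ File┃  Kick█····██···     
n  │ali┠─────┃ HiHat█·██···██·     
h  │gra┃> [-]┃                     
wn │bob┃    [┃                     
lor│bob┃    [┃                     
wn │gra┃     ┃                     
n  │bob┃     ┗━━━━━━━━━━━━━━━━━━━━━
th │han┃                           
━━━━━━━┃                           
       ┗━━━━━━━━━━━━━━━━━━━━━━━━━━━
                                   


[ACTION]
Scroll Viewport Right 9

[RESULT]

87@m┃  Bass···█···█··        ┃     
20@m┃ Snare·····█····        ┃     
67@m┃   Tom█······██·        ┃     
━━━━┃  Clap····█·█···        ┃━━━━━
File┃  Kick█····██···        ┃     
────┃ HiHat█·██···██·        ┃─────
 [-]┃                        ┃     
   [┃                        ┃     
   [┃                        ┃     
    ┃                        ┃     
    ┗━━━━━━━━━━━━━━━━━━━━━━━━┛     
                                   
                                   
━━━━━━━━━━━━━━━━━━━━━━━━━━━━━━━━━━━
                                   


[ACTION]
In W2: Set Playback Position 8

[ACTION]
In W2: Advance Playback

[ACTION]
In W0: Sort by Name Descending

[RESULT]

26@m┃  Bass···█···█··        ┃     
@mai┃ Snare·····█····        ┃     
83@m┃   Tom█······██·        ┃     
━━━━┃  Clap····█·█···        ┃━━━━━
File┃  Kick█····██···        ┃     
────┃ HiHat█·██···██·        ┃─────
 [-]┃                        ┃     
   [┃                        ┃     
   [┃                        ┃     
    ┃                        ┃     
    ┗━━━━━━━━━━━━━━━━━━━━━━━━┛     
                                   
                                   
━━━━━━━━━━━━━━━━━━━━━━━━━━━━━━━━━━━
                                   


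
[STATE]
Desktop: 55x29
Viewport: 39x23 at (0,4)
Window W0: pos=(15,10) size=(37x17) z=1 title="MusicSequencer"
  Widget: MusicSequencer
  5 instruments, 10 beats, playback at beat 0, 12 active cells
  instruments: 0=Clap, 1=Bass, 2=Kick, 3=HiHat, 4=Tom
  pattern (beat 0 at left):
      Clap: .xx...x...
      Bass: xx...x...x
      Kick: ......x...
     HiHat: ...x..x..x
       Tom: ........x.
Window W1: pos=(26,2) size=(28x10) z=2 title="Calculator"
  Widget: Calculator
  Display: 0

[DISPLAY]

                          ┠────────────
                          ┃            
                          ┃┌───┬───┬───
                          ┃│ 7 │ 8 │ 9 
                          ┃├───┼───┼───
                          ┃│ 4 │ 5 │ 6 
               ┏━━━━━━━━━━┃└───┴───┴───
               ┃ MusicSequ┗━━━━━━━━━━━━
               ┠───────────────────────
               ┃      ▼123456789       
               ┃  Clap·██···█···       
               ┃  Bass██···█···█       
               ┃  Kick······█···       
               ┃ HiHat···█··█··█       
               ┃   Tom········█·       
               ┃                       
               ┃                       
               ┃                       
               ┃                       
               ┃                       
               ┃                       
               ┃                       
               ┗━━━━━━━━━━━━━━━━━━━━━━━


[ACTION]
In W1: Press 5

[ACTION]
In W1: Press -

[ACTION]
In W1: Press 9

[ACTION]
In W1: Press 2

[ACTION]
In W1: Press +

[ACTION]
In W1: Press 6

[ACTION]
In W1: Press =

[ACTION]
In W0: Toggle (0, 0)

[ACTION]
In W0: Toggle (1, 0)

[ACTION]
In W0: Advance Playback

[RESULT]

                          ┠────────────
                          ┃            
                          ┃┌───┬───┬───
                          ┃│ 7 │ 8 │ 9 
                          ┃├───┼───┼───
                          ┃│ 4 │ 5 │ 6 
               ┏━━━━━━━━━━┃└───┴───┴───
               ┃ MusicSequ┗━━━━━━━━━━━━
               ┠───────────────────────
               ┃      0▼23456789       
               ┃  Clap███···█···       
               ┃  Bass·█···█···█       
               ┃  Kick······█···       
               ┃ HiHat···█··█··█       
               ┃   Tom········█·       
               ┃                       
               ┃                       
               ┃                       
               ┃                       
               ┃                       
               ┃                       
               ┃                       
               ┗━━━━━━━━━━━━━━━━━━━━━━━


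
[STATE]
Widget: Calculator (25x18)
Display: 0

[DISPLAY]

                        0
┌───┬───┬───┬───┐        
│ 7 │ 8 │ 9 │ ÷ │        
├───┼───┼───┼───┤        
│ 4 │ 5 │ 6 │ × │        
├───┼───┼───┼───┤        
│ 1 │ 2 │ 3 │ - │        
├───┼───┼───┼───┤        
│ 0 │ . │ = │ + │        
├───┼───┼───┼───┤        
│ C │ MC│ MR│ M+│        
└───┴───┴───┴───┘        
                         
                         
                         
                         
                         
                         


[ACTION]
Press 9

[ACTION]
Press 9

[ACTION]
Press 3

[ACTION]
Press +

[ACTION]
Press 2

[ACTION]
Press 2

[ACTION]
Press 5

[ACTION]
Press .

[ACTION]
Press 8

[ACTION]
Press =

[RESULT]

                   1218.8
┌───┬───┬───┬───┐        
│ 7 │ 8 │ 9 │ ÷ │        
├───┼───┼───┼───┤        
│ 4 │ 5 │ 6 │ × │        
├───┼───┼───┼───┤        
│ 1 │ 2 │ 3 │ - │        
├───┼───┼───┼───┤        
│ 0 │ . │ = │ + │        
├───┼───┼───┼───┤        
│ C │ MC│ MR│ M+│        
└───┴───┴───┴───┘        
                         
                         
                         
                         
                         
                         


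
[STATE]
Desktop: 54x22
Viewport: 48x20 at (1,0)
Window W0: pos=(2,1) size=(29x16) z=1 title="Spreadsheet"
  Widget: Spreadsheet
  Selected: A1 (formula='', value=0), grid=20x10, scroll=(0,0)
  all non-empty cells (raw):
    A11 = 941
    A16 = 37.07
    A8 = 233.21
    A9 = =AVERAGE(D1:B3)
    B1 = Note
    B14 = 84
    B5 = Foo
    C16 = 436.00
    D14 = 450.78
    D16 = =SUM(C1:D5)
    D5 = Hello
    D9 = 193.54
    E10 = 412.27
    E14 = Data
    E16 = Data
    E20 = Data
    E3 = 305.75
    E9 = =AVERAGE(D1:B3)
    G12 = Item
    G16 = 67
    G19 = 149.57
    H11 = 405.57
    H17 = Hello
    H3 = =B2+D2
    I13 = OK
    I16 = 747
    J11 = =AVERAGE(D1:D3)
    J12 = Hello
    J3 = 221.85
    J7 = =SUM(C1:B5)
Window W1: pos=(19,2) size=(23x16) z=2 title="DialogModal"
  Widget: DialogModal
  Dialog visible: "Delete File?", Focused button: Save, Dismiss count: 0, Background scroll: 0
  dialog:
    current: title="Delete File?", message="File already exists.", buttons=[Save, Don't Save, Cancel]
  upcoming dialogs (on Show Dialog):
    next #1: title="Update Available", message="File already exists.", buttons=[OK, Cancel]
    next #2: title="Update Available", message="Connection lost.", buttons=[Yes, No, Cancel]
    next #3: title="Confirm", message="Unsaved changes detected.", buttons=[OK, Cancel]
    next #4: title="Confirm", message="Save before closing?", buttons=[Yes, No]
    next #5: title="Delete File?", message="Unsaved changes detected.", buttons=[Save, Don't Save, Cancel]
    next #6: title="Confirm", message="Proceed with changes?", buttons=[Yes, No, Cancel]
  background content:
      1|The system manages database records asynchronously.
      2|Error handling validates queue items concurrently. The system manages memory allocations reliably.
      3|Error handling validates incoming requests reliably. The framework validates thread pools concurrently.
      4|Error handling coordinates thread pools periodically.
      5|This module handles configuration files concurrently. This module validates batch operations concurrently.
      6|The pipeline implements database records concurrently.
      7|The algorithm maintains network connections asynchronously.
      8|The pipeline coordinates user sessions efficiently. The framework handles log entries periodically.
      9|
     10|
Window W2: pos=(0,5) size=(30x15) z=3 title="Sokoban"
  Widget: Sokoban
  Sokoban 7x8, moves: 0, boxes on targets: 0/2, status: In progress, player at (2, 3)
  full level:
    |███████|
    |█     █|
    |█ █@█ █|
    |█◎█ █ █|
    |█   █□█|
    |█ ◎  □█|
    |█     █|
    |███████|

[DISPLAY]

                                                
 ┏━━━━━━━━━━━━━━━━━━━━━━━━━━━┓                  
 ┃ Spreadsheet    ┏━━━━━━━━━━━━━━━━━━━━━┓       
 ┠────────────────┃ DialogModal         ┃       
 ┃A1:             ┠─────────────────────┨       
━━━━━━━━━━━━━━━━━━━━━━━━━━━━┓ manages da┃       
 Sokoban                    ┃ling valida┃       
────────────────────────────┨ling valida┃       
███████                     ┃────────┐di┃       
█     █                     ┃e File? │ c┃       
█ █@█ █                     ┃ready ex│en┃       
█◎█ █ █                     ┃ Don't S│ai┃       
█   █□█                     ┃────────┘na┃       
█ ◎  □█                     ┃           ┃       
█     █                     ┃           ┃       
███████                     ┃           ┃       
Moves: 0  0/2               ┃           ┃       
                            ┃━━━━━━━━━━━┛       
                            ┃                   
━━━━━━━━━━━━━━━━━━━━━━━━━━━━┛                   


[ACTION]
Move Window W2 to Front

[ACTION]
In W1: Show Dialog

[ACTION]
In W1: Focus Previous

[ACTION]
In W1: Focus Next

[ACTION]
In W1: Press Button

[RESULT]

                                                
 ┏━━━━━━━━━━━━━━━━━━━━━━━━━━━┓                  
 ┃ Spreadsheet    ┏━━━━━━━━━━━━━━━━━━━━━┓       
 ┠────────────────┃ DialogModal         ┃       
 ┃A1:             ┠─────────────────────┨       
━━━━━━━━━━━━━━━━━━━━━━━━━━━━┓ manages da┃       
 Sokoban                    ┃ling valida┃       
────────────────────────────┨ling valida┃       
███████                     ┃ling coordi┃       
█     █                     ┃e handles c┃       
█ █@█ █                     ┃ne implemen┃       
█◎█ █ █                     ┃thm maintai┃       
█   █□█                     ┃ne coordina┃       
█ ◎  □█                     ┃           ┃       
█     █                     ┃           ┃       
███████                     ┃           ┃       
Moves: 0  0/2               ┃           ┃       
                            ┃━━━━━━━━━━━┛       
                            ┃                   
━━━━━━━━━━━━━━━━━━━━━━━━━━━━┛                   


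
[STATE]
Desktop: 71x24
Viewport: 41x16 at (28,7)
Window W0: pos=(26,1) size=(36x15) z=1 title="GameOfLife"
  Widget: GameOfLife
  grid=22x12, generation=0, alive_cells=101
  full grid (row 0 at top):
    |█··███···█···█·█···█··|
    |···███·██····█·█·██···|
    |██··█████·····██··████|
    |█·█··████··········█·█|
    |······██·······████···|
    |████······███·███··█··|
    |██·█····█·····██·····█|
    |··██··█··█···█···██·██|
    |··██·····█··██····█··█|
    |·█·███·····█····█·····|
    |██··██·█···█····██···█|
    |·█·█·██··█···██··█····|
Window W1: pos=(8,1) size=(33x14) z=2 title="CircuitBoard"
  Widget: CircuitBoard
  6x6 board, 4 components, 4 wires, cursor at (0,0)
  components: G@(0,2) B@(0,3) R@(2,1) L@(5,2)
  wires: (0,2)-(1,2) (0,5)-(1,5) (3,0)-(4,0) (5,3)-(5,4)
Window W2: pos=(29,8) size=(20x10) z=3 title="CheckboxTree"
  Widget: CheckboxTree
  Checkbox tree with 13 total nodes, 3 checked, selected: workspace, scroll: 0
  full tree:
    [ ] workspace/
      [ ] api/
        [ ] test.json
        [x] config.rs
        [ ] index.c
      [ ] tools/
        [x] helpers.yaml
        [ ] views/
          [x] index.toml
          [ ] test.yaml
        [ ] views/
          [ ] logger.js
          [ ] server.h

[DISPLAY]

     ·      ┃·····█·█            ┃       
 ┏━━━━━━━━━━━━━━━━━━┓            ┃       
 ┃ CheckboxTree     ┃            ┃       
 ┠──────────────────┨            ┃       
 ┃>[-] workspace/   ┃            ┃       
 ┃   [-] api/       ┃            ┃       
 ┃     [ ] test.json┃            ┃       
━┃     [x] config.rs┃            ┃       
━┃     [ ] index.c  ┃━━━━━━━━━━━━┛       
 ┃   [-] tools/     ┃                    
 ┗━━━━━━━━━━━━━━━━━━┛                    
                                         
                                         
                                         
                                         
                                         


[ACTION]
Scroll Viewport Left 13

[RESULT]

      ·           ·      ┃·····█·█       
              ┏━━━━━━━━━━━━━━━━━━┓       
  R           ┃ CheckboxTree     ┃       
              ┠──────────────────┨       
              ┃>[-] workspace/   ┃       
              ┃   [-] api/       ┃       
              ┃     [ ] test.json┃       
━━━━━━━━━━━━━━┃     [x] config.rs┃       
           ┗━━┃     [ ] index.c  ┃━━━━━━━
              ┃   [-] tools/     ┃       
              ┗━━━━━━━━━━━━━━━━━━┛       
                                         
                                         
                                         
                                         
                                         


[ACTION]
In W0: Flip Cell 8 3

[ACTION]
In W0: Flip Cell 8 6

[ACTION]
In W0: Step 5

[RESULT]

      ·           ·      ┃···█·█··       
              ┏━━━━━━━━━━━━━━━━━━┓       
  R           ┃ CheckboxTree     ┃       
              ┠──────────────────┨       
              ┃>[-] workspace/   ┃       
              ┃   [-] api/       ┃       
              ┃     [ ] test.json┃       
━━━━━━━━━━━━━━┃     [x] config.rs┃       
           ┗━━┃     [ ] index.c  ┃━━━━━━━
              ┃   [-] tools/     ┃       
              ┗━━━━━━━━━━━━━━━━━━┛       
                                         
                                         
                                         
                                         
                                         


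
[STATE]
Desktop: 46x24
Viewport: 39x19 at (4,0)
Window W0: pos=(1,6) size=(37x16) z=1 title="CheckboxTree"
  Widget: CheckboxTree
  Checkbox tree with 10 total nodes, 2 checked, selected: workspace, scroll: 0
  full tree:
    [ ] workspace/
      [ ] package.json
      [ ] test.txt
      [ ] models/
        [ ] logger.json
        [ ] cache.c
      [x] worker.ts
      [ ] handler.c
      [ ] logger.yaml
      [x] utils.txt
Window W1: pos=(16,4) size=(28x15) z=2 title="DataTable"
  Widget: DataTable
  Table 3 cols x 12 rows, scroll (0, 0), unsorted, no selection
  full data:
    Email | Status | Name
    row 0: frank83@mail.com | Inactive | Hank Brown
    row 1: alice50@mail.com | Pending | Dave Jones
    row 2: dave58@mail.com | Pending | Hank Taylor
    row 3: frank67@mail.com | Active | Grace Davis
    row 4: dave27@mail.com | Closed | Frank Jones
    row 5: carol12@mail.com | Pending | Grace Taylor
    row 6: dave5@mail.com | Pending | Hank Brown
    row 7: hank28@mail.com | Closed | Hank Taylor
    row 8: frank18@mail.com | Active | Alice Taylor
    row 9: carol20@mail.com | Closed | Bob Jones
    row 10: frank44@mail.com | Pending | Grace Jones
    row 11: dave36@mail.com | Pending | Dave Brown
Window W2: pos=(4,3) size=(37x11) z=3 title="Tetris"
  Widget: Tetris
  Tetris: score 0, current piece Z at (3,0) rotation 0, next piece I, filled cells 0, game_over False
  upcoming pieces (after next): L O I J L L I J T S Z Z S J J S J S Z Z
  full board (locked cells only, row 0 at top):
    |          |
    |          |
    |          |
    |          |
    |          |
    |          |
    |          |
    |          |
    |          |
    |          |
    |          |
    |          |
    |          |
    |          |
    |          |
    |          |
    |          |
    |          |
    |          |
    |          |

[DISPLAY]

                                       
                                       
                                       
┏━━━━━━━━━━━━━━━━━━━━━━━━━━━━━━━━━━━┓  
┃ Tetris                            ┃━━
┠───────────────────────────────────┨  
┃          │Next:                   ┃──
┃          │████                    ┃ │
┃          │                        ┃─┼
┃          │                        ┃e│
┃          │                        ┃ │
┃          │                        ┃ │
┃          │Score:                  ┃ │
┗━━━━━━━━━━━━━━━━━━━━━━━━━━━━━━━━━━━┛ │
   [ ] cache┃carol12@mail.com│Pending │
 [x] worker.┃dave5@mail.com  │Pending │
 [ ] handler┃hank28@mail.com │Closed  │
 [ ] logger.┃frank18@mail.com│Active  │
 [x] utils.t┗━━━━━━━━━━━━━━━━━━━━━━━━━━


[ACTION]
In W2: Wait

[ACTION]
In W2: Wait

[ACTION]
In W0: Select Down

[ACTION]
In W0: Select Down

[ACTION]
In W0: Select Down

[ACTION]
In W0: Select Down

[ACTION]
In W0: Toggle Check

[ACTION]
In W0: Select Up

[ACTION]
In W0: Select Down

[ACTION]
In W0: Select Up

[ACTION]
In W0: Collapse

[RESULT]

                                       
                                       
                                       
┏━━━━━━━━━━━━━━━━━━━━━━━━━━━━━━━━━━━┓  
┃ Tetris                            ┃━━
┠───────────────────────────────────┨  
┃          │Next:                   ┃──
┃          │████                    ┃ │
┃          │                        ┃─┼
┃          │                        ┃e│
┃          │                        ┃ │
┃          │                        ┃ │
┃          │Score:                  ┃ │
┗━━━━━━━━━━━━━━━━━━━━━━━━━━━━━━━━━━━┛ │
 [ ] handler┃carol12@mail.com│Pending │
 [ ] logger.┃dave5@mail.com  │Pending │
 [x] utils.t┃hank28@mail.com │Closed  │
            ┃frank18@mail.com│Active  │
            ┗━━━━━━━━━━━━━━━━━━━━━━━━━━


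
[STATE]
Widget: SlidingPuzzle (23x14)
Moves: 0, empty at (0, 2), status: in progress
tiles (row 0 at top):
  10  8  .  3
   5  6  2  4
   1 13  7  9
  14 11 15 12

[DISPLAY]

┌────┬────┬────┬────┐  
│ 10 │  8 │    │  3 │  
├────┼────┼────┼────┤  
│  5 │  6 │  2 │  4 │  
├────┼────┼────┼────┤  
│  1 │ 13 │  7 │  9 │  
├────┼────┼────┼────┤  
│ 14 │ 11 │ 15 │ 12 │  
└────┴────┴────┴────┘  
Moves: 0               
                       
                       
                       
                       


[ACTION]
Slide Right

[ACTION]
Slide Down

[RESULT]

┌────┬────┬────┬────┐  
│ 10 │    │  8 │  3 │  
├────┼────┼────┼────┤  
│  5 │  6 │  2 │  4 │  
├────┼────┼────┼────┤  
│  1 │ 13 │  7 │  9 │  
├────┼────┼────┼────┤  
│ 14 │ 11 │ 15 │ 12 │  
└────┴────┴────┴────┘  
Moves: 1               
                       
                       
                       
                       


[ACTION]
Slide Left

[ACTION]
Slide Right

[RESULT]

┌────┬────┬────┬────┐  
│ 10 │    │  8 │  3 │  
├────┼────┼────┼────┤  
│  5 │  6 │  2 │  4 │  
├────┼────┼────┼────┤  
│  1 │ 13 │  7 │  9 │  
├────┼────┼────┼────┤  
│ 14 │ 11 │ 15 │ 12 │  
└────┴────┴────┴────┘  
Moves: 3               
                       
                       
                       
                       


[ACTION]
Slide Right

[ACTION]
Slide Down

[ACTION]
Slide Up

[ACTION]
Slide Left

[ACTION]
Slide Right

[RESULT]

┌────┬────┬────┬────┐  
│  5 │ 10 │  8 │  3 │  
├────┼────┼────┼────┤  
│    │  6 │  2 │  4 │  
├────┼────┼────┼────┤  
│  1 │ 13 │  7 │  9 │  
├────┼────┼────┼────┤  
│ 14 │ 11 │ 15 │ 12 │  
└────┴────┴────┴────┘  
Moves: 7               
                       
                       
                       
                       


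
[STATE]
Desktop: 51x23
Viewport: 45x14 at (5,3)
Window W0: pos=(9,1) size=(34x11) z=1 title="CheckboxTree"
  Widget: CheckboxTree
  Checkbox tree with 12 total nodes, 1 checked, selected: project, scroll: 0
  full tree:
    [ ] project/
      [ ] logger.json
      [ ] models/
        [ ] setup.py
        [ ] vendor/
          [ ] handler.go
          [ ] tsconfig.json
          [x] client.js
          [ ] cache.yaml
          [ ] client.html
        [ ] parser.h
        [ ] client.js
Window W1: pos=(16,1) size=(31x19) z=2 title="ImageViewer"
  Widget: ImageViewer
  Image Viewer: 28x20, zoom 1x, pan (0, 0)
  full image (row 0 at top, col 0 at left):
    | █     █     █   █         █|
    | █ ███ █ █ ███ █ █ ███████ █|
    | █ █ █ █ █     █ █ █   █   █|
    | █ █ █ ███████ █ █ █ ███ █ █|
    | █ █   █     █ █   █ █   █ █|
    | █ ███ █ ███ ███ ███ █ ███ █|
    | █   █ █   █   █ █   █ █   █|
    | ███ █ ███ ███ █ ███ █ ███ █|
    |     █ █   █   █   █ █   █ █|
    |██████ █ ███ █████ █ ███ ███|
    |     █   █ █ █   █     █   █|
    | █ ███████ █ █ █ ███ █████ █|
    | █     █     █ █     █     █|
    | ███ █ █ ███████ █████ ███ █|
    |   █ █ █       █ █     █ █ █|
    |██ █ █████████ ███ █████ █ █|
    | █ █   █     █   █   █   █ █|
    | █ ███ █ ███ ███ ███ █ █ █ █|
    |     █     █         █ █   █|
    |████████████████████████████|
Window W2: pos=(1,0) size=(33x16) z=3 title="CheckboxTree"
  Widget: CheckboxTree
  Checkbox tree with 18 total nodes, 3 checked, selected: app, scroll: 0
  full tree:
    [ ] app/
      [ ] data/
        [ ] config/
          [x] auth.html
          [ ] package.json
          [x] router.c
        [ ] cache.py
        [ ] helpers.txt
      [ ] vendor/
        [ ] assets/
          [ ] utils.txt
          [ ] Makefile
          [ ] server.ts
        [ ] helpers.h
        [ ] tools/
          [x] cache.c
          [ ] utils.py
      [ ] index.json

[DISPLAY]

] app/                      ┃────────────┨   
[-] data/                   ┃█         █ ┃   
  [-] config/               ┃█ ███████ █ ┃   
    [x] auth.html           ┃█ █   █   █ ┃   
    [ ] package.json        ┃█ █ ███ █ █ ┃   
    [x] router.c            ┃  █ █   █ █ ┃   
  [ ] cache.py              ┃███ █ ███ █ ┃   
  [ ] helpers.txt           ┃█   █ █   █ ┃   
[-] vendor/                 ┃███ █ ███ █ ┃   
  [ ] assets/               ┃  █ █   █ █ ┃   
    [ ] utils.txt           ┃█ █ ███ ███ ┃   
    [ ] Makefile            ┃█     █   █ ┃   
━━━━━━━━━━━━━━━━━━━━━━━━━━━━┛███ █████ █ ┃   
           ┃ █     █     █ █     █     █ ┃   


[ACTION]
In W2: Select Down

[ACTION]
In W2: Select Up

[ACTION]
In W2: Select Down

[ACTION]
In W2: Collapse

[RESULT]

] app/                      ┃────────────┨   
[-] data/                   ┃█         █ ┃   
[-] vendor/                 ┃█ ███████ █ ┃   
  [ ] assets/               ┃█ █   █   █ ┃   
    [ ] utils.txt           ┃█ █ ███ █ █ ┃   
    [ ] Makefile            ┃  █ █   █ █ ┃   
    [ ] server.ts           ┃███ █ ███ █ ┃   
  [ ] helpers.h             ┃█   █ █   █ ┃   
  [-] tools/                ┃███ █ ███ █ ┃   
    [x] cache.c             ┃  █ █   █ █ ┃   
    [ ] utils.py            ┃█ █ ███ ███ ┃   
[ ] index.json              ┃█     █   █ ┃   
━━━━━━━━━━━━━━━━━━━━━━━━━━━━┛███ █████ █ ┃   
           ┃ █     █     █ █     █     █ ┃   
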